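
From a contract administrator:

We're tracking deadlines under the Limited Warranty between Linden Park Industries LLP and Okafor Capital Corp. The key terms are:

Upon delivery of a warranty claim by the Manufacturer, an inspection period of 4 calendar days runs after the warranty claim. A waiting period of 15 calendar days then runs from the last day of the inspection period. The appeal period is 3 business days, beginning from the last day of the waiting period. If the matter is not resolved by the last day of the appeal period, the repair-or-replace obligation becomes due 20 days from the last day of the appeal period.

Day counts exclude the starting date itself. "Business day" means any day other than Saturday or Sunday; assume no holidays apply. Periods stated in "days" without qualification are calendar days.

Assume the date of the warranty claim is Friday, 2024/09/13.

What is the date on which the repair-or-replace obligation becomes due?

Adding 4 calendar days to 2024/09/13 gives 2024/09/17, which is the last day of the inspection period.
The last day of the waiting period: 2024/09/17 + 15 days = 2024/10/02.
The last day of the appeal period: counting 3 business days from Wednesday, 2024/10/02 (Oct 3, Oct 4, Oct 7, skipping weekends) reaches Monday, 2024/10/07.
Adding 20 calendar days to 2024/10/07 gives 2024/10/27, which is the date on which the repair-or-replace obligation becomes due.

2024/10/27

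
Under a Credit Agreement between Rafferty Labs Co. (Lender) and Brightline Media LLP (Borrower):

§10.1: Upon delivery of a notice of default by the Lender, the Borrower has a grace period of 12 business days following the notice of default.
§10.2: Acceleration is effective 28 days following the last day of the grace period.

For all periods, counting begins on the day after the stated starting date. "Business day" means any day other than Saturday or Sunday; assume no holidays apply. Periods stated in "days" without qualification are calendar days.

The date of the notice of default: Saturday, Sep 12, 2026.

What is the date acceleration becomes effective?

Oct 27, 2026

The last day of the grace period: counting 12 business days from Saturday, Sep 12, 2026 (Sep 14, Sep 15, Sep 16, Sep 17, …, Sep 25, Sep 28, Sep 29, skipping weekends) reaches Tuesday, Sep 29, 2026.
Adding 28 calendar days to Sep 29, 2026 gives Oct 27, 2026, which is the date acceleration becomes effective.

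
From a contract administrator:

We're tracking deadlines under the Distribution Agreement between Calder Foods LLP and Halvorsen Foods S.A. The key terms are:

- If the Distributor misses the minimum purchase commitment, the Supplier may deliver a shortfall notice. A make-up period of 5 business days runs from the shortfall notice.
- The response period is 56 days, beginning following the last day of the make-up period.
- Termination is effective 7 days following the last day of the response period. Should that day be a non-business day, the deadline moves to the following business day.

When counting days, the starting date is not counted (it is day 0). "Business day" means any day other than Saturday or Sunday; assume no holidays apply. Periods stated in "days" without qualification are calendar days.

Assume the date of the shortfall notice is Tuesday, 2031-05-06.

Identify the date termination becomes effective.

The last day of the make-up period: 5 business days after Tuesday, 2031-05-06, skipping weekends — May 7, May 8, May 9, May 12, May 13 — lands on Tuesday, 2031-05-13.
Adding 56 calendar days to 2031-05-13 gives 2031-07-08, which is the last day of the response period.
Adding 7 calendar days to 2031-07-08 gives 2031-07-15, which is the date termination becomes effective. 2031-07-15 is a Tuesday, so no roll-forward applies.

2031-07-15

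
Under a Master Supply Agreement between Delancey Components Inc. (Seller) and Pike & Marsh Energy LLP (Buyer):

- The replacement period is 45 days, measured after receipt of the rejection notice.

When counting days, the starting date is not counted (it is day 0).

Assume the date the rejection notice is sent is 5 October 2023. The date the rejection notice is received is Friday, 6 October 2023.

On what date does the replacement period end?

20 November 2023

The last day of the replacement period: 45 calendar days after 6 October 2023 is 20 November 2023.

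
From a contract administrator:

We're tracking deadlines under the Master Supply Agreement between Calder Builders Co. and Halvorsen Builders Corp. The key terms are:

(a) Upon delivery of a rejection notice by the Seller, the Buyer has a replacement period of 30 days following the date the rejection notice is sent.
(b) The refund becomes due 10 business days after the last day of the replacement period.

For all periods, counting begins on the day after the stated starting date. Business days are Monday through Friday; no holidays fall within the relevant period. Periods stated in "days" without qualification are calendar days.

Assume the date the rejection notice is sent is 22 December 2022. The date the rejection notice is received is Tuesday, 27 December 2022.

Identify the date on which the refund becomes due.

3 February 2023

The last day of the replacement period: 30 calendar days after 22 December 2022 is 21 January 2023.
The date on which the refund becomes due: counting 10 business days from Saturday, 21 January 2023 (Jan 23, Jan 24, Jan 25, Jan 26, Jan 27, Jan 30, Jan 31, Feb 1, Feb 2, Feb 3, skipping weekends) reaches Friday, 3 February 2023.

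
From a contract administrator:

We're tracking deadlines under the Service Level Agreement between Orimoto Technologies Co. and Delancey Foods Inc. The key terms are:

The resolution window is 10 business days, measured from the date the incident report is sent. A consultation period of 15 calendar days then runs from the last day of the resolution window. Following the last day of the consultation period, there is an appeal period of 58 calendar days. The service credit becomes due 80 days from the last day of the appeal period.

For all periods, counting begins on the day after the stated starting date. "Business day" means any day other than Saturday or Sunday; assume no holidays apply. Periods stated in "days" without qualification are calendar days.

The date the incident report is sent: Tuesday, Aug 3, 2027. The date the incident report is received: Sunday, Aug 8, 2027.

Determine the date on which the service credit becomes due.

From Tuesday, Aug 3, 2027, 10 business days (Aug 4, Aug 5, Aug 6, Aug 9, Aug 10, Aug 11, Aug 12, Aug 13, Aug 16, Aug 17, skipping weekends) brings us to Tuesday, Aug 17, 2027, which is the last day of the resolution window.
Adding 15 calendar days to Aug 17, 2027 gives Sep 1, 2027, which is the last day of the consultation period.
Adding 58 calendar days to Sep 1, 2027 gives Oct 29, 2027, which is the last day of the appeal period.
The date on which the service credit becomes due: 80 calendar days after Oct 29, 2027 is Jan 17, 2028.

Jan 17, 2028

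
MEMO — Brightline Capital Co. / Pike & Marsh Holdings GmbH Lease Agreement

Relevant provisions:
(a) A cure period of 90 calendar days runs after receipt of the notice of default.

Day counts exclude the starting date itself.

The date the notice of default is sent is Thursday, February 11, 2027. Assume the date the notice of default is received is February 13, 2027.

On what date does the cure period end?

The last day of the cure period: 90 calendar days after February 13, 2027 is May 14, 2027.

May 14, 2027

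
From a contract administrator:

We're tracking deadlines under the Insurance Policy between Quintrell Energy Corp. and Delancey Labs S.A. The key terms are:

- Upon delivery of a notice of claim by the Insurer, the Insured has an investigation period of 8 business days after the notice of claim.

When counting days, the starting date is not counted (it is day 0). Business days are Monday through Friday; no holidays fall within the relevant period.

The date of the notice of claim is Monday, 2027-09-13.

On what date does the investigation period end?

From Monday, 2027-09-13, 8 business days (Sep 14, Sep 15, Sep 16, Sep 17, Sep 20, Sep 21, Sep 22, Sep 23, skipping weekends) brings us to Thursday, 2027-09-23, which is the last day of the investigation period.

2027-09-23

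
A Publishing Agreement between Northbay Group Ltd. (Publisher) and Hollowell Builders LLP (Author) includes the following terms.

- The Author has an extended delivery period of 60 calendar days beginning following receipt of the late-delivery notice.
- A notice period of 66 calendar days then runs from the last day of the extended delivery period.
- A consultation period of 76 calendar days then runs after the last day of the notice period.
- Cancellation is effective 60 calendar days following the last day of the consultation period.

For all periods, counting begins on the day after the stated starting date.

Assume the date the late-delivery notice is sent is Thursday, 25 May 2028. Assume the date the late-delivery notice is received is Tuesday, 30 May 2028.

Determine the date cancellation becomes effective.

The last day of the extended delivery period: 30 May 2028 + 60 days = 29 July 2028.
The last day of the notice period: 66 calendar days after 29 July 2028 is 3 October 2028.
The last day of the consultation period: 3 October 2028 + 76 days = 18 December 2028.
Adding 60 calendar days to 18 December 2028 gives 16 February 2029, which is the date cancellation becomes effective.

16 February 2029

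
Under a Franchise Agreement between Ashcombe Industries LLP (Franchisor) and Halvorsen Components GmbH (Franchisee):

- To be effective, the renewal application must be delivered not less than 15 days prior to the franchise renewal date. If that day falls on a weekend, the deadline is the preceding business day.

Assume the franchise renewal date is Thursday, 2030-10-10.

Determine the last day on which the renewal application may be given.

2030-10-10 minus 15 days is 2030-09-25. That is a Wednesday, so no adjustment is needed.

2030-09-25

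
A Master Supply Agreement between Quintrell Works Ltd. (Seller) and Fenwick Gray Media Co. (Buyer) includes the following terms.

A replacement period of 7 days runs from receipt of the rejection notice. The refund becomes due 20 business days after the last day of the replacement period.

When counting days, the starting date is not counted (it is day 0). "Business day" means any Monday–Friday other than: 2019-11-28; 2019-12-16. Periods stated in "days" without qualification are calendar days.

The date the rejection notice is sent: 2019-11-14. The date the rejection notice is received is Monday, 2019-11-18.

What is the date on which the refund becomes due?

2019-12-25

Adding 7 calendar days to 2019-11-18 gives 2019-11-25, which is the last day of the replacement period.
From Monday, 2019-11-25, 20 business days (Nov 26, Nov 27, Nov 29, Dec 2, …, Dec 23, Dec 24, Dec 25, skipping weekends and the listed holidays on Nov 28, Dec 16) brings us to Wednesday, 2019-12-25, which is the date on which the refund becomes due.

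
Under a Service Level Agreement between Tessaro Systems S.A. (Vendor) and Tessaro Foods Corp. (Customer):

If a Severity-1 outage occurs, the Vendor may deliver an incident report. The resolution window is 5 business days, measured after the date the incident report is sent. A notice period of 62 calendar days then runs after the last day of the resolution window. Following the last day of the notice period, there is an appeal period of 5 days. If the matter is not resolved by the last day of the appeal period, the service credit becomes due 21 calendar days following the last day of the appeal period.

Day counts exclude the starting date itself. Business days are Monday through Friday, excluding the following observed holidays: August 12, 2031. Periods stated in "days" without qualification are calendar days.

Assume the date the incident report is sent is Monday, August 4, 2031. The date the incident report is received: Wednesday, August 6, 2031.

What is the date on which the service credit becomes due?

The last day of the resolution window: counting 5 business days from Monday, August 4, 2031 (Aug 5, Aug 6, Aug 7, Aug 8, Aug 11, skipping weekends) reaches Monday, August 11, 2031.
Adding 62 calendar days to August 11, 2031 gives October 12, 2031, which is the last day of the notice period.
Adding 5 calendar days to October 12, 2031 gives October 17, 2031, which is the last day of the appeal period.
The date on which the service credit becomes due: October 17, 2031 + 21 days = November 7, 2031.

November 7, 2031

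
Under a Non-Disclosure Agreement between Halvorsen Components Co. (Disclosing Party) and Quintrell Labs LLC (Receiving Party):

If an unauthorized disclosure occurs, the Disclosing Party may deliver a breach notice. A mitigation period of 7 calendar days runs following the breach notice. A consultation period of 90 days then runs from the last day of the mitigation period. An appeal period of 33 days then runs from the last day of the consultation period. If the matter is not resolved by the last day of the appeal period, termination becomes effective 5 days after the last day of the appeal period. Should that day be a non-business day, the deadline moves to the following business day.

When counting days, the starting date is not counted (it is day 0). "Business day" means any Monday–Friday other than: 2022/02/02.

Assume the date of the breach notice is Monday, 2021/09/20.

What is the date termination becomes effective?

The last day of the mitigation period: 7 calendar days after 2021/09/20 is 2021/09/27.
Adding 90 calendar days to 2021/09/27 gives 2021/12/26, which is the last day of the consultation period.
The last day of the appeal period: 33 calendar days after 2021/12/26 is 2022/01/28.
The date termination becomes effective: 2022/01/28 + 5 days = 2022/02/02. That falls on Wednesday, a listed holiday, so it rolls to the next business day, Thursday, 2022/02/03.

2022/02/03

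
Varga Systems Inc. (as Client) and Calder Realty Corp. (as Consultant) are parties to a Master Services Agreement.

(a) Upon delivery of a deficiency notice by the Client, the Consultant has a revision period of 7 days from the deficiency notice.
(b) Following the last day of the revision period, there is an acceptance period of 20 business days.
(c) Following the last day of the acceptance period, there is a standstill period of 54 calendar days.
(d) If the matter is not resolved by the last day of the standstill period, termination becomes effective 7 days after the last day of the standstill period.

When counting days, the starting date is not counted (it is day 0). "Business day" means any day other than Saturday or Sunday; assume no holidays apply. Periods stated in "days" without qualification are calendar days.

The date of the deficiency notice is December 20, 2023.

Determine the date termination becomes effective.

March 25, 2024

Adding 7 calendar days to December 20, 2023 gives December 27, 2023, which is the last day of the revision period.
The last day of the acceptance period: 20 business days after Wednesday, December 27, 2023, skipping weekends — Dec 28, Dec 29, Jan 1, Jan 2, …, Jan 22, Jan 23, Jan 24 — lands on Wednesday, January 24, 2024.
Adding 54 calendar days to January 24, 2024 gives March 18, 2024, which is the last day of the standstill period.
Adding 7 calendar days to March 18, 2024 gives March 25, 2024, which is the date termination becomes effective.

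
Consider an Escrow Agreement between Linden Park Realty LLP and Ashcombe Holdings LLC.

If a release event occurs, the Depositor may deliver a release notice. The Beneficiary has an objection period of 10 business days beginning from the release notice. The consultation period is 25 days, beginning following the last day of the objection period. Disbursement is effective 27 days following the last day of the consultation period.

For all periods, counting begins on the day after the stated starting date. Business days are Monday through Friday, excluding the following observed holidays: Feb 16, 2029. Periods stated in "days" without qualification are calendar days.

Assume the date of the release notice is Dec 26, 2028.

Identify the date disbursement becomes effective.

From Tuesday, Dec 26, 2028, 10 business days (Dec 27, Dec 28, Dec 29, Jan 1, Jan 2, Jan 3, Jan 4, Jan 5, Jan 8, Jan 9, skipping weekends) brings us to Tuesday, Jan 9, 2029, which is the last day of the objection period.
The last day of the consultation period: Jan 9, 2029 + 25 days = Feb 3, 2029.
Adding 27 calendar days to Feb 3, 2029 gives Mar 2, 2029, which is the date disbursement becomes effective.

Mar 2, 2029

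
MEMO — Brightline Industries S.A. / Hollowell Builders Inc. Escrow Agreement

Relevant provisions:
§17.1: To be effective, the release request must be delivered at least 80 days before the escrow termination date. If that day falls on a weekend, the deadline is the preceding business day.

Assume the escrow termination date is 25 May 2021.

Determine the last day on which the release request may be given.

25 May 2021 minus 80 days is 6 March 2021. That is a Saturday, so the deadline moves back to Friday, 5 March 2021.

5 March 2021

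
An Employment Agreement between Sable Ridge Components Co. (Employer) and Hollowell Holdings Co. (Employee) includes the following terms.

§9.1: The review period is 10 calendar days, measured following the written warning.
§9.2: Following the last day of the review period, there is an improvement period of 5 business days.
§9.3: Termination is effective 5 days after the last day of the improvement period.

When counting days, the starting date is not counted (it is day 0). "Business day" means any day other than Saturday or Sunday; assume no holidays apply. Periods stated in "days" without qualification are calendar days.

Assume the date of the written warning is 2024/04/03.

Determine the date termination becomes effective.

The last day of the review period: 2024/04/03 + 10 days = 2024/04/13.
From Saturday, 2024/04/13, 5 business days (Apr 15, Apr 16, Apr 17, Apr 18, Apr 19, skipping weekends) brings us to Friday, 2024/04/19, which is the last day of the improvement period.
Adding 5 calendar days to 2024/04/19 gives 2024/04/24, which is the date termination becomes effective.

2024/04/24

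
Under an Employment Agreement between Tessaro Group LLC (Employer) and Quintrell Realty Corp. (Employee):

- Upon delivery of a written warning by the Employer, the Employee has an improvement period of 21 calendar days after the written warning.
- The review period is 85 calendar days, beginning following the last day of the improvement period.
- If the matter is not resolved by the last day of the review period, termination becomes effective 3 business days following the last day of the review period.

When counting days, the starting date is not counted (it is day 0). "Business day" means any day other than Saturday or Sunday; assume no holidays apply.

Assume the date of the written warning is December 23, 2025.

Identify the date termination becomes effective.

April 13, 2026

The last day of the improvement period: December 23, 2025 + 21 days = January 13, 2026.
Adding 85 calendar days to January 13, 2026 gives April 8, 2026, which is the last day of the review period.
The date termination becomes effective: counting 3 business days from Wednesday, April 8, 2026 (Apr 9, Apr 10, Apr 13, skipping weekends) reaches Monday, April 13, 2026.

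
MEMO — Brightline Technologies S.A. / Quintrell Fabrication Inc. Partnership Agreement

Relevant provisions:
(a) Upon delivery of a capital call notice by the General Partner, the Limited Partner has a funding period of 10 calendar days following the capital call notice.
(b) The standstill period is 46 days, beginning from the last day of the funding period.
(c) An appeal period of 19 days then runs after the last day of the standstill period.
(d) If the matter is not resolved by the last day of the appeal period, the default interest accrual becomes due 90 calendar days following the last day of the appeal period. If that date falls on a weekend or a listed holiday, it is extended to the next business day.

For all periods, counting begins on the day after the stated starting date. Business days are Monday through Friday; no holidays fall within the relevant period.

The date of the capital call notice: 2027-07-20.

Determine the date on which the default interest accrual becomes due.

The last day of the funding period: 2027-07-20 + 10 days = 2027-07-30.
The last day of the standstill period: 46 calendar days after 2027-07-30 is 2027-09-14.
Adding 19 calendar days to 2027-09-14 gives 2027-10-03, which is the last day of the appeal period.
Adding 90 calendar days to 2027-10-03 gives 2028-01-01, which is the date on which the default interest accrual becomes due. That falls on a Saturday, so it rolls to the next business day, Monday, 2028-01-03.

2028-01-03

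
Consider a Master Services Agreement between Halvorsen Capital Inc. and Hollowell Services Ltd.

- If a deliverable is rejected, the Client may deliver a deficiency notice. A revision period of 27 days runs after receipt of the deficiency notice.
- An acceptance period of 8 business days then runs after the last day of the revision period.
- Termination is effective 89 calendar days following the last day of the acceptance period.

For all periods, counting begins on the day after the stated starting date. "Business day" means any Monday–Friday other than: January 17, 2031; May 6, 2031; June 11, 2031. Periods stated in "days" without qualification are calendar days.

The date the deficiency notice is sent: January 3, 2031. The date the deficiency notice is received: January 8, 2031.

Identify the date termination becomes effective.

May 14, 2031

The last day of the revision period: 27 calendar days after January 8, 2031 is February 4, 2031.
From Tuesday, February 4, 2031, 8 business days (Feb 5, Feb 6, Feb 7, Feb 10, Feb 11, Feb 12, Feb 13, Feb 14, skipping weekends) brings us to Friday, February 14, 2031, which is the last day of the acceptance period.
Adding 89 calendar days to February 14, 2031 gives May 14, 2031, which is the date termination becomes effective.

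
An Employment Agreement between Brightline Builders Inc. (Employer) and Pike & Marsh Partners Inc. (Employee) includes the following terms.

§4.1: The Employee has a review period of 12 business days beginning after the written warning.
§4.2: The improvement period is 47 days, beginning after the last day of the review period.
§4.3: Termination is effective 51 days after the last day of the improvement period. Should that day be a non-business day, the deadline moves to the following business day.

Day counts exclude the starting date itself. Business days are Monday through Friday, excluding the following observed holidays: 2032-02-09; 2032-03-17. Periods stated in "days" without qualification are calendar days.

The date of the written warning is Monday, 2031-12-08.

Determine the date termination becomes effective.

2032-03-31

From Monday, 2031-12-08, 12 business days (Dec 9, Dec 10, Dec 11, Dec 12, …, Dec 22, Dec 23, Dec 24, skipping weekends) brings us to Wednesday, 2031-12-24, which is the last day of the review period.
The last day of the improvement period: 47 calendar days after 2031-12-24 is 2032-02-09.
The date termination becomes effective: 51 calendar days after 2032-02-09 is 2032-03-31. 2032-03-31 is a Wednesday and is not a listed holiday, so no roll-forward applies.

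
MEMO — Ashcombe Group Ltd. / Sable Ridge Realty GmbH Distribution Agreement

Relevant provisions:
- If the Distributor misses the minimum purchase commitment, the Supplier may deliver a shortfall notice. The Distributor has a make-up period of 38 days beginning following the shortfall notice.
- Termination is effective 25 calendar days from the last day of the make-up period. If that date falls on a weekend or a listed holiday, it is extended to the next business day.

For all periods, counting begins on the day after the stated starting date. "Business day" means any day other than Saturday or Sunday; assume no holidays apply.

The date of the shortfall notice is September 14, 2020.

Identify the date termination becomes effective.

The last day of the make-up period: September 14, 2020 + 38 days = October 22, 2020.
Adding 25 calendar days to October 22, 2020 gives November 16, 2020, which is the date termination becomes effective. November 16, 2020 is a Monday, so no roll-forward applies.

November 16, 2020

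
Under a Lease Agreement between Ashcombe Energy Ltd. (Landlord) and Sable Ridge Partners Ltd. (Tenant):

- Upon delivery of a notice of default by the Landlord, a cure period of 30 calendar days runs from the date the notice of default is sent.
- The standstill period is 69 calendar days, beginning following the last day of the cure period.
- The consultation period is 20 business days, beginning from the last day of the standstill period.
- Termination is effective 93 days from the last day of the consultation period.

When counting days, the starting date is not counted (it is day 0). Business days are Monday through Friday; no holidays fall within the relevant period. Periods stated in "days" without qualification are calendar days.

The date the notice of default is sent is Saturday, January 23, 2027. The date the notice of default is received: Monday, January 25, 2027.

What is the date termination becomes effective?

August 29, 2027

Adding 30 calendar days to January 23, 2027 gives February 22, 2027, which is the last day of the cure period.
The last day of the standstill period: February 22, 2027 + 69 days = May 2, 2027.
The last day of the consultation period: 20 business days after Sunday, May 2, 2027, skipping weekends — May 3, May 4, May 5, May 6, …, May 26, May 27, May 28 — lands on Friday, May 28, 2027.
The date termination becomes effective: May 28, 2027 + 93 days = August 29, 2027.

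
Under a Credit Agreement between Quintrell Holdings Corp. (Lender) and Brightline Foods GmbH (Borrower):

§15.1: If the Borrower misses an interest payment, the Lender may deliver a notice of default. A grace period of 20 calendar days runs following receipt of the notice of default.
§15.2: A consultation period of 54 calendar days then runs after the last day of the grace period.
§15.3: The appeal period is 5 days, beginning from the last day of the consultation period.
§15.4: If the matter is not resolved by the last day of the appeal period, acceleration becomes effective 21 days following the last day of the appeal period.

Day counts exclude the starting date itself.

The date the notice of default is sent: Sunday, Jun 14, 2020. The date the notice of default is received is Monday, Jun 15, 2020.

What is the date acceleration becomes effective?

Sep 23, 2020

The last day of the grace period: Jun 15, 2020 + 20 days = Jul 5, 2020.
The last day of the consultation period: 54 calendar days after Jul 5, 2020 is Aug 28, 2020.
The last day of the appeal period: 5 calendar days after Aug 28, 2020 is Sep 2, 2020.
The date acceleration becomes effective: Sep 2, 2020 + 21 days = Sep 23, 2020.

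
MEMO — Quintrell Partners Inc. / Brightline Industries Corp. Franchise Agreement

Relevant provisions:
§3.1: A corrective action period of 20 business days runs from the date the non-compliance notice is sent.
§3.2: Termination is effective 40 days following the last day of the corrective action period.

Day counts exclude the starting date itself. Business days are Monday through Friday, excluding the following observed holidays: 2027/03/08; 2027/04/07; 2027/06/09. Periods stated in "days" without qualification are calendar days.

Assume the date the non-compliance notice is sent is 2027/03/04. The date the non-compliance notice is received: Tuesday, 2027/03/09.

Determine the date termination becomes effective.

The last day of the corrective action period: 20 business days after Thursday, 2027/03/04, skipping weekends and the listed holiday on Mar 8 — Mar 5, Mar 9, Mar 10, Mar 11, …, Mar 31, Apr 1, Apr 2 — lands on Friday, 2027/04/02.
Adding 40 calendar days to 2027/04/02 gives 2027/05/12, which is the date termination becomes effective.

2027/05/12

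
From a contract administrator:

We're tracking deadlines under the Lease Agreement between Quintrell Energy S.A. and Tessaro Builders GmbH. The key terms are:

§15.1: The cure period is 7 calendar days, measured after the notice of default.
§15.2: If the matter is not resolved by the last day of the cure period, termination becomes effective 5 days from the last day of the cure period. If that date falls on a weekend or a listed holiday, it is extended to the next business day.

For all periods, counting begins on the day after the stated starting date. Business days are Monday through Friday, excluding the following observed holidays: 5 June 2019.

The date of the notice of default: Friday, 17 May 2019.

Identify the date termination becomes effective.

Adding 7 calendar days to 17 May 2019 gives 24 May 2019, which is the last day of the cure period.
The date termination becomes effective: 24 May 2019 + 5 days = 29 May 2019. 29 May 2019 is a Wednesday and is not a listed holiday, so no roll-forward applies.

29 May 2019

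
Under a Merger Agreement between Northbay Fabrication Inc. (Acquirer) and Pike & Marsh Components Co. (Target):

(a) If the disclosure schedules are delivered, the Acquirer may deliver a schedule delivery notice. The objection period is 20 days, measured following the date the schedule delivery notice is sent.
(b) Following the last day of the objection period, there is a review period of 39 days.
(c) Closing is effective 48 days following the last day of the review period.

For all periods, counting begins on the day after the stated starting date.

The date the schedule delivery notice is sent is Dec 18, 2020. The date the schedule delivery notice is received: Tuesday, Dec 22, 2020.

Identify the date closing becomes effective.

The last day of the objection period: 20 calendar days after Dec 18, 2020 is Jan 7, 2021.
The last day of the review period: 39 calendar days after Jan 7, 2021 is Feb 15, 2021.
The date closing becomes effective: Feb 15, 2021 + 48 days = Apr 4, 2021.

Apr 4, 2021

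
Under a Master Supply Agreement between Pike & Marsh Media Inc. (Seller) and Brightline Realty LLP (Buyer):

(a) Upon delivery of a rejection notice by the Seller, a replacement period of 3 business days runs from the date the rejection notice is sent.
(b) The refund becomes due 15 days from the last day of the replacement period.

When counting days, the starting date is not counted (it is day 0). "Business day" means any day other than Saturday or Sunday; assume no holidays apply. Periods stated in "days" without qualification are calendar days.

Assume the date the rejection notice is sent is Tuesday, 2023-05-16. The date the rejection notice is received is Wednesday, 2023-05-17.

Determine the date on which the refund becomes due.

2023-06-03

The last day of the replacement period: counting 3 business days from Tuesday, 2023-05-16 (May 17, May 18, May 19, skipping weekends) reaches Friday, 2023-05-19.
The date on which the refund becomes due: 2023-05-19 + 15 days = 2023-06-03.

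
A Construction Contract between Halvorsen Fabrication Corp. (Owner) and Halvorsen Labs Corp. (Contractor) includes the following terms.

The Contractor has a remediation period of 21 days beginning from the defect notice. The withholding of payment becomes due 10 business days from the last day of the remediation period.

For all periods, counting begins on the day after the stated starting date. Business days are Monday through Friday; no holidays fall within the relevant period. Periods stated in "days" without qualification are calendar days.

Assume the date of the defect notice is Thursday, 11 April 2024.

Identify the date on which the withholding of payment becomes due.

Adding 21 calendar days to 11 April 2024 gives 2 May 2024, which is the last day of the remediation period.
The date on which the withholding of payment becomes due: 10 business days after Thursday, 2 May 2024, skipping weekends — May 3, May 6, May 7, May 8, May 9, May 10, May 13, May 14, May 15, May 16 — lands on Thursday, 16 May 2024.

16 May 2024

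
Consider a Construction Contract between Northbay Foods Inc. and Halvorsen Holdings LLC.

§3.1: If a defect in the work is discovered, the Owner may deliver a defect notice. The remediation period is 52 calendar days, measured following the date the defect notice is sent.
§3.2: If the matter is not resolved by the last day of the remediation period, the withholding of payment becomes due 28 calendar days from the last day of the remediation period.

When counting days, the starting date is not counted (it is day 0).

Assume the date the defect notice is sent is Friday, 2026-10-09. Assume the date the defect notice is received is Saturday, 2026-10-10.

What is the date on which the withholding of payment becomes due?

The last day of the remediation period: 52 calendar days after 2026-10-09 is 2026-11-30.
The date on which the withholding of payment becomes due: 28 calendar days after 2026-11-30 is 2026-12-28.

2026-12-28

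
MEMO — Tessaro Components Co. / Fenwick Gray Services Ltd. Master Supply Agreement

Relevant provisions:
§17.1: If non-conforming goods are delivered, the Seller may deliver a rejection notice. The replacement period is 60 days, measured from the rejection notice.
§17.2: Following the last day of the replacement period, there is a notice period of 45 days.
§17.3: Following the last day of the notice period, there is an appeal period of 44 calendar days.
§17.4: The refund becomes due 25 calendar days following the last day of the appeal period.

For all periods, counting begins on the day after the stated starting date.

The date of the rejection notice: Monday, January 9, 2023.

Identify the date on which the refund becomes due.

The last day of the replacement period: January 9, 2023 + 60 days = March 10, 2023.
The last day of the notice period: March 10, 2023 + 45 days = April 24, 2023.
Adding 44 calendar days to April 24, 2023 gives June 7, 2023, which is the last day of the appeal period.
Adding 25 calendar days to June 7, 2023 gives July 2, 2023, which is the date on which the refund becomes due.

July 2, 2023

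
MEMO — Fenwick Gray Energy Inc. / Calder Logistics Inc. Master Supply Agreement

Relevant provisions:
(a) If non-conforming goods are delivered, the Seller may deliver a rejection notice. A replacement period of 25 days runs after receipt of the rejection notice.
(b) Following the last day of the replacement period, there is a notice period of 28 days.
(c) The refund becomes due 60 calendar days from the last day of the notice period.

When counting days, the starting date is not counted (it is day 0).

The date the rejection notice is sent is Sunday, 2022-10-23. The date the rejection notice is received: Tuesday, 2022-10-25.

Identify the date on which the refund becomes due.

The last day of the replacement period: 25 calendar days after 2022-10-25 is 2022-11-19.
The last day of the notice period: 28 calendar days after 2022-11-19 is 2022-12-17.
Adding 60 calendar days to 2022-12-17 gives 2023-02-15, which is the date on which the refund becomes due.

2023-02-15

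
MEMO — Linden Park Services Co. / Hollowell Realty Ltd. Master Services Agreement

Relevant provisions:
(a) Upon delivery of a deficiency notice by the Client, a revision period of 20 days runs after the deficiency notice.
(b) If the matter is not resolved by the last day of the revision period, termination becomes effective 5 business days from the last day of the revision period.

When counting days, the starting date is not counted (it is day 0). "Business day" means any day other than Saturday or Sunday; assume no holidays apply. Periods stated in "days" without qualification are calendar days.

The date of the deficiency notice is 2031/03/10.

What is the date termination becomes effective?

2031/04/04

Adding 20 calendar days to 2031/03/10 gives 2031/03/30, which is the last day of the revision period.
The date termination becomes effective: counting 5 business days from Sunday, 2031/03/30 (Mar 31, Apr 1, Apr 2, Apr 3, Apr 4, skipping weekends) reaches Friday, 2031/04/04.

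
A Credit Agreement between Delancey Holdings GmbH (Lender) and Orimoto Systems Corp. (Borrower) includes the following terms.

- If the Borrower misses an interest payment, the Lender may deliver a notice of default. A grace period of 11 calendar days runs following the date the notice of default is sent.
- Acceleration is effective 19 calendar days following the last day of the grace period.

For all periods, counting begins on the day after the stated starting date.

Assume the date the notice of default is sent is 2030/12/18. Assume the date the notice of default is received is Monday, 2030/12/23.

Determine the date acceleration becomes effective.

Adding 11 calendar days to 2030/12/18 gives 2030/12/29, which is the last day of the grace period.
The date acceleration becomes effective: 19 calendar days after 2030/12/29 is 2031/01/17.

2031/01/17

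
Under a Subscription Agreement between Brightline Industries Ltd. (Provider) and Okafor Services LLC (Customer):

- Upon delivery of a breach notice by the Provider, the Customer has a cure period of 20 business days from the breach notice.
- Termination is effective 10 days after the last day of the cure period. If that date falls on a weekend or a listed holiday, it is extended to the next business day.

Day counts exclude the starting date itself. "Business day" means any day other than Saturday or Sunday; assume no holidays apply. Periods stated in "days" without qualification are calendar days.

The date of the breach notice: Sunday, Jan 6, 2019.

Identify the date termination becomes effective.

Feb 11, 2019

From Sunday, Jan 6, 2019, 20 business days (Jan 7, Jan 8, Jan 9, Jan 10, …, Jan 30, Jan 31, Feb 1, skipping weekends) brings us to Friday, Feb 1, 2019, which is the last day of the cure period.
Adding 10 calendar days to Feb 1, 2019 gives Feb 11, 2019, which is the date termination becomes effective. Feb 11, 2019 is a Monday, so no roll-forward applies.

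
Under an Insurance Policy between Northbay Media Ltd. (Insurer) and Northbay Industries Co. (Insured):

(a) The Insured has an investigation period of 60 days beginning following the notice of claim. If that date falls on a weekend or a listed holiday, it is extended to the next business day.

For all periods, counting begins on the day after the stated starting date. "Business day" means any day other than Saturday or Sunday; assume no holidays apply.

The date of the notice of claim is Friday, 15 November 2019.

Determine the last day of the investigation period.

14 January 2020

The last day of the investigation period: 15 November 2019 + 60 days = 14 January 2020. 14 January 2020 is a Tuesday, so no roll-forward applies.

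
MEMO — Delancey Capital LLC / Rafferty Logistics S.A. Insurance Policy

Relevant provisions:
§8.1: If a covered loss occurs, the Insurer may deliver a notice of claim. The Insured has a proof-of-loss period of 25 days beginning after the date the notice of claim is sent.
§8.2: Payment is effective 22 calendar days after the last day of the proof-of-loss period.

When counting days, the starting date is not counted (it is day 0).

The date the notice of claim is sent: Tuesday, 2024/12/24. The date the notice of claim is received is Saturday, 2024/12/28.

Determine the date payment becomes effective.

Adding 25 calendar days to 2024/12/24 gives 2025/01/18, which is the last day of the proof-of-loss period.
Adding 22 calendar days to 2025/01/18 gives 2025/02/09, which is the date payment becomes effective.

2025/02/09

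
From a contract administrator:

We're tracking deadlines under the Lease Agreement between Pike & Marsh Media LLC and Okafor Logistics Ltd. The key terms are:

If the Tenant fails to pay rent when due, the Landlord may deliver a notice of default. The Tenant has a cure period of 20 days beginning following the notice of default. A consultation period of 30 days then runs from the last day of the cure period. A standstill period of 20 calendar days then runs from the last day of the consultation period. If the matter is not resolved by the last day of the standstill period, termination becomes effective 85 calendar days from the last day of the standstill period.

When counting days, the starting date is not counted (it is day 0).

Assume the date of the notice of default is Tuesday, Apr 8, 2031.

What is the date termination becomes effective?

Adding 20 calendar days to Apr 8, 2031 gives Apr 28, 2031, which is the last day of the cure period.
Adding 30 calendar days to Apr 28, 2031 gives May 28, 2031, which is the last day of the consultation period.
Adding 20 calendar days to May 28, 2031 gives Jun 17, 2031, which is the last day of the standstill period.
The date termination becomes effective: 85 calendar days after Jun 17, 2031 is Sep 10, 2031.

Sep 10, 2031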